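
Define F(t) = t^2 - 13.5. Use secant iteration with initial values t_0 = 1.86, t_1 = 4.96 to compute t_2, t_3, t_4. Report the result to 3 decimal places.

3.332, 3.621, 3.677

F(1.86) = -10.04040, F(4.96) = 11.10160
t_2 = 4.96000 − 11.10160·(4.96000 − 1.86000) / (11.10160 − (-10.04040)) = 4.96000 − (34.41496)/(21.14200) = 3.33220
F(3.33220) = -2.39645
t_3 = 3.33220 − (-2.39645)·(3.33220 − 4.96000) / (-2.39645 − 11.10160) = 3.33220 − (3.90094)/(-13.49805) = 3.62120
F(3.62120) = -0.38691
t_4 = 3.62120 − (-0.38691)·(3.62120 − 3.33220) / (-0.38691 − (-2.39645)) = 3.62120 − (-0.11182)/(2.00953) = 3.67684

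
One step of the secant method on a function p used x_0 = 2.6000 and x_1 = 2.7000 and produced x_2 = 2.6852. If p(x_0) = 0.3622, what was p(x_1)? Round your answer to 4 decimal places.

-0.0629

The secant line through (2.6000, 0.3622) and (2.7000, p(x_1)) crosses zero at x_2 = 2.6852.
So (2.6000, 0.3622), (2.7000, p(x_1)), (2.6852, 0) are collinear:
p(x_1) = 0.3622 · (2.7000 − 2.6852) / (2.6000 − 2.6852) = 0.3622 · (0.014800)/(-0.085200) = -0.062917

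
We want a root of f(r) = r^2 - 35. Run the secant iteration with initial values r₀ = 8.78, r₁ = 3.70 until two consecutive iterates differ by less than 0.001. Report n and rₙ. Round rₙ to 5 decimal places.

f(8.78) = 42.0884000, f(3.70) = -21.3100000
r₂ = 3.7000000 − (-21.3100000)·(-5.0800000)/(-63.3984000) = 5.4075321;  |Δ| = 1.7075321
f(5.4075321) = -5.7585971
r₃ = 5.4075321 − (-5.7585971)·(1.7075321)/(15.5514029) = 6.0398216;  |Δ| = 0.6322895
f(6.0398216) = 1.4794447
r₄ = 6.0398216 − 1.4794447·(0.6322895)/(7.2380418) = 5.9105826;  |Δ| = 0.1292390
f(5.9105826) = -0.0650138
r₅ = 5.9105826 − (-0.0650138)·(-0.1292390)/(-1.5444584) = 5.9160229;  |Δ| = 0.0054403
f(5.9160229) = -0.0006735
r₆ = 5.9160229 − (-0.0006735)·(0.0054403)/(0.0643402) = 5.9160798;  |Δ| = 0.0000569
|r₆ − r₅| = 0.0000569 < 0.001

n = 6, rₙ = 5.91608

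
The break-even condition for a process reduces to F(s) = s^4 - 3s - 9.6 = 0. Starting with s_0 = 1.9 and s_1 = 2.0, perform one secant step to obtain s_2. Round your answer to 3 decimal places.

1.985

F(1.9) = -2.26790, F(2.0) = 0.40000
s_2 = 2.00000 − 0.40000·(2.00000 − 1.90000) / (0.40000 − (-2.26790)) = 2.00000 − (0.04000)/(2.66790) = 1.98501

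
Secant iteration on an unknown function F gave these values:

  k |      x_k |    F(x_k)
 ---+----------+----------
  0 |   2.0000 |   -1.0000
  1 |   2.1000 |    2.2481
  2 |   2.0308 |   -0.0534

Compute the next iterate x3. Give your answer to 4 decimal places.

x3 = 2.0308 − (-0.0534)·(2.0308 − 2.1000) / (-0.0534 − 2.2481)
   = 2.0308 − (0.003695)/(-2.301500) = 2.032406

2.0324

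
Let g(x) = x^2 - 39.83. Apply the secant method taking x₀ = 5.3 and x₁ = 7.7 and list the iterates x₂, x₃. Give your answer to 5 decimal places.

6.20308, 6.30031

g(5.3) = -11.7400000, g(7.7) = 19.4600000
x₂ = 7.7000000 − 19.4600000·(7.7000000 − 5.3000000) / (19.4600000 − (-11.7400000)) = 7.7000000 − (46.7040000)/(31.2000000) = 6.2030769
g(6.2030769) = -1.3518367
x₃ = 6.2030769 − (-1.3518367)·(6.2030769 − 7.7000000) / (-1.3518367 − 19.4600000) = 6.2030769 − (2.0235955)/(-20.8118367) = 6.3003098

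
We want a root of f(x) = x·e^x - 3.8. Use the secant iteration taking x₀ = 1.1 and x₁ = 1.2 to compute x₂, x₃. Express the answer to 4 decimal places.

1.1729, 1.1743

f(1.1) = -0.495417, f(1.2) = 0.184140
x₂ = 1.200000 − 0.184140·(1.200000 − 1.100000) / (0.184140 − (-0.495417)) = 1.200000 − (0.018414)/(0.679558) = 1.172903
f(1.172903) = -0.009929
x₃ = 1.172903 − (-0.009929)·(1.172903 − 1.200000) / (-0.009929 − 0.184140) = 1.172903 − (0.000269)/(-0.194069) = 1.174289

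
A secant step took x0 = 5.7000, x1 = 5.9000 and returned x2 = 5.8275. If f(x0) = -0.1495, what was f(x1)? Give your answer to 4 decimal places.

0.0850

The secant line through (5.7000, -0.1495) and (5.9000, f(x1)) crosses zero at x2 = 5.8275.
So (5.7000, -0.1495), (5.9000, f(x1)), (5.8275, 0) are collinear:
f(x1) = -0.1495 · (5.9000 − 5.8275) / (5.7000 − 5.8275) = -0.1495 · (0.072500)/(-0.127500) = 0.085010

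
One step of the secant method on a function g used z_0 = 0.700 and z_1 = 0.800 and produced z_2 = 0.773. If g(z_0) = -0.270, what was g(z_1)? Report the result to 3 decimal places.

0.100

The secant line through (0.700, -0.270) and (0.800, g(z_1)) crosses zero at z_2 = 0.773.
So (0.700, -0.270), (0.800, g(z_1)), (0.773, 0) are collinear:
g(z_1) = -0.270 · (0.800 − 0.773) / (0.700 − 0.773) = -0.270 · (0.02700)/(-0.07300) = 0.09986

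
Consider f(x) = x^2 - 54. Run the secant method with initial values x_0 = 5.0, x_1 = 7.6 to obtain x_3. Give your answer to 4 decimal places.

7.3477

f(5.0) = -29.000000, f(7.6) = 3.760000
x_2 = 7.600000 − 3.760000·(7.600000 − 5.000000) / (3.760000 − (-29.000000)) = 7.600000 − (9.776000)/(32.760000) = 7.301587
f(7.301587) = -0.686823
x_3 = 7.301587 − (-0.686823)·(7.301587 − 7.600000) / (-0.686823 − 3.760000) = 7.301587 − (0.204957)/(-4.446823) = 7.347678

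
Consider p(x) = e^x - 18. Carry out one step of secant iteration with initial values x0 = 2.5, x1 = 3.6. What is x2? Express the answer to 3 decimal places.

2.762

p(2.5) = -5.81751, p(3.6) = 18.59823
x2 = 3.60000 − 18.59823·(3.60000 − 2.50000) / (18.59823 − (-5.81751)) = 3.60000 − (20.45806)/(24.41574) = 2.76210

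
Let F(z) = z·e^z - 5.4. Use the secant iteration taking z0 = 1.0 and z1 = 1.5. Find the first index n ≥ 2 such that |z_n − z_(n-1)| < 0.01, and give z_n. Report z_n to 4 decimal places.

F(1.0) = -2.681718, F(1.5) = 1.322534
z2 = 1.500000 − 1.322534·(0.500000)/(4.004252) = 1.334859;  |Δ| = 0.165141
F(1.334859) = -0.328258
z3 = 1.334859 − (-0.328258)·(-0.165141)/(-1.650791) = 1.367697;  |Δ| = 0.032838
F(1.367697) = -0.030014
z4 = 1.367697 − (-0.030014)·(0.032838)/(0.298243) = 1.371002;  |Δ| = 0.003305
|z4 − z3| = 0.003305 < 0.01

n = 4, z_n = 1.3710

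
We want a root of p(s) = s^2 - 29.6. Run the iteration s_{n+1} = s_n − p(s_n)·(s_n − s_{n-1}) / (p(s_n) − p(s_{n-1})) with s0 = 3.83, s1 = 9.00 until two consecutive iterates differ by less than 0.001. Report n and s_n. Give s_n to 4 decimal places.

p(3.83) = -14.931100, p(9.00) = 51.400000
s2 = 9.000000 − 51.400000·(5.170000)/(66.331100) = 4.993765;  |Δ| = 4.006235
p(4.993765) = -4.662315
s3 = 4.993765 − (-4.662315)·(-4.006235)/(-56.062315) = 5.326936;  |Δ| = 0.333171
p(5.326936) = -1.223758
s4 = 5.326936 − (-1.223758)·(0.333171)/(3.438557) = 5.445509;  |Δ| = 0.118573
p(5.445509) = 0.053565
s5 = 5.445509 − 0.053565·(0.118573)/(1.277323) = 5.440536;  |Δ| = 0.004972
p(5.440536) = -0.000565
s6 = 5.440536 − (-0.000565)·(-0.004972)/(-0.054130) = 5.440588;  |Δ| = 0.000052
|s6 − s5| = 0.000052 < 0.001

n = 6, s_n = 5.4406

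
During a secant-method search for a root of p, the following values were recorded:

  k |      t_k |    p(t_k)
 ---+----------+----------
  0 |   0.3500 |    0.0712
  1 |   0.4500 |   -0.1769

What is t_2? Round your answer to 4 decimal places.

t_2 = 0.4500 − (-0.1769)·(0.4500 − 0.3500) / (-0.1769 − 0.0712)
   = 0.4500 − (-0.017690)/(-0.248100) = 0.378698

0.3787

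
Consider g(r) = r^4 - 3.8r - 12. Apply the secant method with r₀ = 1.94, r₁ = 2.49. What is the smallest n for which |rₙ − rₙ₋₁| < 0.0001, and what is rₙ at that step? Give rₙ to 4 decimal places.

n = 6, rₙ = 2.1158

g(1.94) = -5.207315, g(2.49) = 16.979240
r₂ = 2.490000 − 16.979240·(0.550000)/(22.186555) = 2.069088;  |Δ| = 0.420912
g(2.069088) = -1.534494
r₃ = 2.069088 − (-1.534494)·(-0.420912)/(-18.513734) = 2.103975;  |Δ| = 0.034887
g(2.103975) = -0.399332
r₄ = 2.103975 − (-0.399332)·(0.034887)/(1.135162) = 2.116248;  |Δ| = 0.012273
g(2.116248) = 0.015263
r₅ = 2.116248 − 0.015263·(0.012273)/(0.414595) = 2.115796;  |Δ| = 0.000452
g(2.115796) = -0.000143
r₆ = 2.115796 − (-0.000143)·(-0.000452)/(-0.015406) = 2.115800;  |Δ| = 0.000004
|r₆ − r₅| = 0.000004 < 0.0001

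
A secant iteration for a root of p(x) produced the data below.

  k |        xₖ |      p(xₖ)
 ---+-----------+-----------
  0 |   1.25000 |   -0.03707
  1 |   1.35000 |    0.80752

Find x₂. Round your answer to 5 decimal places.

x₂ = 1.35000 − 0.80752·(1.35000 − 1.25000) / (0.80752 − (-0.03707))
   = 1.35000 − (0.0807520)/(0.8445900) = 1.2543891

1.25439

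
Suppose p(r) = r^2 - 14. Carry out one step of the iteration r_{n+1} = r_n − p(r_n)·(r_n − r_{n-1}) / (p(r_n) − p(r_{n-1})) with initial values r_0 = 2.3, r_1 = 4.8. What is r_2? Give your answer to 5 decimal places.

p(2.3) = -8.7100000, p(4.8) = 9.0400000
r_2 = 4.8000000 − 9.0400000·(4.8000000 − 2.3000000) / (9.0400000 − (-8.7100000)) = 4.8000000 − (22.6000000)/(17.7500000) = 3.5267606

3.52676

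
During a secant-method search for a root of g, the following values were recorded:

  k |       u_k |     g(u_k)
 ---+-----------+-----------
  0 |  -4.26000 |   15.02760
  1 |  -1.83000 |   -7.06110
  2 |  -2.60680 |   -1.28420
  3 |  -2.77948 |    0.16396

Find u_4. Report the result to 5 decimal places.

u_4 = -2.77948 − 0.16396·(-2.77948 − (-2.60680)) / (0.16396 − (-1.28420))
   = -2.77948 − (-0.0283126)/(1.4481600) = -2.7599293

-2.75993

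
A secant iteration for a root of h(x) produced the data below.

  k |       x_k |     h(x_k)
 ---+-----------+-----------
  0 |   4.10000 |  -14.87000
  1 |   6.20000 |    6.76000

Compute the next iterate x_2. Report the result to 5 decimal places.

x_2 = 6.20000 − 6.76000·(6.20000 − 4.10000) / (6.76000 − (-14.87000))
   = 6.20000 − (14.1960000)/(21.6300000) = 5.5436893

5.54369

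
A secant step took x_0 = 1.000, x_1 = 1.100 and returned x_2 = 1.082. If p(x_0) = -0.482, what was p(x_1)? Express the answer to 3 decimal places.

0.106

The secant line through (1.000, -0.482) and (1.100, p(x_1)) crosses zero at x_2 = 1.082.
So (1.000, -0.482), (1.100, p(x_1)), (1.082, 0) are collinear:
p(x_1) = -0.482 · (1.100 − 1.082) / (1.000 − 1.082) = -0.482 · (0.01800)/(-0.08200) = 0.10580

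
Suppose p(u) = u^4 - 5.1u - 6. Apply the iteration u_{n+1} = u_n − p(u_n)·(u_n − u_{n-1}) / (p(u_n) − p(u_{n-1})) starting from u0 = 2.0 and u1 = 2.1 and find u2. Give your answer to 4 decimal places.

2.0068

p(2.0) = -0.200000, p(2.1) = 2.738100
u2 = 2.100000 − 2.738100·(2.100000 − 2.000000) / (2.738100 − (-0.200000)) = 2.100000 − (0.273810)/(2.938100) = 2.006807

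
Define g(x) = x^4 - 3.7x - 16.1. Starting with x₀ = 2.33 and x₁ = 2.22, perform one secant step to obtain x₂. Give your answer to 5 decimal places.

g(2.33) = 4.7519552, g(2.22) = -0.0248734
x₂ = 2.2200000 − (-0.0248734)·(2.2200000 − 2.3300000) / (-0.0248734 − 4.7519552) = 2.2200000 − (0.0027361)/(-4.7768286) = 2.2205728

2.22057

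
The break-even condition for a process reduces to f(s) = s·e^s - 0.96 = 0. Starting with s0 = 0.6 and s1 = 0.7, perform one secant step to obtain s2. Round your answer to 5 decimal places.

f(0.6) = 0.1332713, f(0.7) = 0.4496269
s2 = 0.7000000 − 0.4496269·(0.7000000 − 0.6000000) / (0.4496269 − 0.1332713) = 0.7000000 − (0.0449627)/(0.3163556) = 0.5578730

0.55787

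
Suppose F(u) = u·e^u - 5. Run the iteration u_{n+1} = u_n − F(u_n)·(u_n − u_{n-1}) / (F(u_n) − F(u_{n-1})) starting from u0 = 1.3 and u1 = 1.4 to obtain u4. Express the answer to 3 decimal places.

F(1.3) = -0.22991, F(1.4) = 0.67728
u2 = 1.40000 − 0.67728·(1.40000 − 1.30000) / (0.67728 − (-0.22991)) = 1.40000 − (0.06773)/(0.90719) = 1.32534
F(1.32534) = -0.01210
u3 = 1.32534 − (-0.01210)·(1.32534 − 1.40000) / (-0.01210 − 0.67728) = 1.32534 − (0.00090)/(-0.68938) = 1.32665
F(1.32665) = -0.00062
u4 = 1.32665 − (-0.00062)·(1.32665 − 1.32534) / (-0.00062 − (-0.01210)) = 1.32665 − (0.00000)/(0.01148) = 1.32672

1.327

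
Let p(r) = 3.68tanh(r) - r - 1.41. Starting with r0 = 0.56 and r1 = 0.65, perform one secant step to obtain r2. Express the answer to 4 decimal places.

0.6227

p(0.56) = -0.100643, p(0.65) = 0.043745
r2 = 0.650000 − 0.043745·(0.650000 − 0.560000) / (0.043745 − (-0.100643)) = 0.650000 − (0.003937)/(0.144389) = 0.622733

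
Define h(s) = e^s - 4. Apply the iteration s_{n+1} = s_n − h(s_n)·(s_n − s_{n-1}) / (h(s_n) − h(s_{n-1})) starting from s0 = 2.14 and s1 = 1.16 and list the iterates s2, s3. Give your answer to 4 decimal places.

h(2.14) = 4.499438, h(1.16) = -0.810067
s2 = 1.160000 − (-0.810067)·(1.160000 − 2.140000) / (-0.810067 − 4.499438) = 1.160000 − (0.793865)/(-5.309504) = 1.309518
h(1.309518) = -0.295613
s3 = 1.309518 − (-0.295613)·(1.309518 − 1.160000) / (-0.295613 − (-0.810067)) = 1.309518 − (-0.044199)/(0.514454) = 1.395433

1.3095, 1.3954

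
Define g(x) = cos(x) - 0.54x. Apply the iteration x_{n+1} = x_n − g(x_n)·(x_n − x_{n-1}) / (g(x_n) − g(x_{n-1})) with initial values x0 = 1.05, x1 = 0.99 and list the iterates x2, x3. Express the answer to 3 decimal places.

1.000, 1.000

g(1.05) = -0.06943, g(0.99) = 0.01409
x2 = 0.99000 − 0.01409·(0.99000 − 1.05000) / (0.01409 − (-0.06943)) = 0.99000 − (-0.00085)/(0.08352) = 1.00012
g(1.00012) = 0.00013
x3 = 1.00012 − 0.00013·(1.00012 − 0.99000) / (0.00013 − 0.01409) = 1.00012 − (0.00000)/(-0.01396) = 1.00022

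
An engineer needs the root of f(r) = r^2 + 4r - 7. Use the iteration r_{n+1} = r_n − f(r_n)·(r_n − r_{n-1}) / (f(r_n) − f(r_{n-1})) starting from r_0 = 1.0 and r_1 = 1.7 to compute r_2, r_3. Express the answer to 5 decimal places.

1.29851, 1.31563

f(1.0) = -2.0000000, f(1.7) = 2.6900000
r_2 = 1.7000000 − 2.6900000·(1.7000000 − 1.0000000) / (2.6900000 − (-2.0000000)) = 1.7000000 − (1.8830000)/(4.6900000) = 1.2985075
f(1.2985075) = -0.1198485
r_3 = 1.2985075 − (-0.1198485)·(1.2985075 − 1.7000000) / (-0.1198485 − 2.6900000) = 1.2985075 − (0.0481183)/(-2.8098485) = 1.3156323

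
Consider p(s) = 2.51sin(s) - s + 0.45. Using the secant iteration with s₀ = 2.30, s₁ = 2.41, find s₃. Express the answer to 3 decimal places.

2.308

p(2.30) = 0.02172, p(2.41) = -0.28318
s₂ = 2.41000 − (-0.28318)·(2.41000 − 2.30000) / (-0.28318 − 0.02172) = 2.41000 − (-0.03115)/(-0.30490) = 2.30784
p(2.30784) = 0.00072
s₃ = 2.30784 − 0.00072·(2.30784 − 2.41000) / (0.00072 − (-0.28318)) = 2.30784 − (-0.00007)/(0.28390) = 2.30810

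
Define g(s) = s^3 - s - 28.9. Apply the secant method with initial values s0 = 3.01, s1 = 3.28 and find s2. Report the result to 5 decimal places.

3.17169

g(3.01) = -4.6390990, g(3.28) = 3.1075520
s2 = 3.2800000 − 3.1075520·(3.2800000 − 3.0100000) / (3.1075520 − (-4.6390990)) = 3.2800000 − (0.8390390)/(7.7466510) = 3.1716901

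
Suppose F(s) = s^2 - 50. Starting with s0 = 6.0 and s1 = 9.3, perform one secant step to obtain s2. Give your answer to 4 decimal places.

F(6.0) = -14.000000, F(9.3) = 36.490000
s2 = 9.300000 − 36.490000·(9.300000 − 6.000000) / (36.490000 − (-14.000000)) = 9.300000 − (120.417000)/(50.490000) = 6.915033

6.9150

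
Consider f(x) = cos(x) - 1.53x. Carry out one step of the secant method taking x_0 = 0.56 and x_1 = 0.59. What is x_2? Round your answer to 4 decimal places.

f(0.56) = -0.009545, f(0.59) = -0.071759
x_2 = 0.590000 − (-0.071759)·(0.590000 − 0.560000) / (-0.071759 − (-0.009545)) = 0.590000 − (-0.002153)/(-0.062214) = 0.555397

0.5554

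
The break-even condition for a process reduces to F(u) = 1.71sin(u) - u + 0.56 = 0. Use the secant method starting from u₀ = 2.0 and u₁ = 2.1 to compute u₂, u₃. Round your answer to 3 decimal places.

2.064, 2.065

F(2.0) = 0.11490, F(2.1) = -0.06391
u₂ = 2.10000 − (-0.06391)·(2.10000 − 2.00000) / (-0.06391 − 0.11490) = 2.10000 − (-0.00639)/(-0.17881) = 2.06426
F(2.06426) = 0.00174
u₃ = 2.06426 − 0.00174·(2.06426 − 2.10000) / (0.00174 − (-0.06391)) = 2.06426 − (-0.00006)/(0.06565) = 2.06520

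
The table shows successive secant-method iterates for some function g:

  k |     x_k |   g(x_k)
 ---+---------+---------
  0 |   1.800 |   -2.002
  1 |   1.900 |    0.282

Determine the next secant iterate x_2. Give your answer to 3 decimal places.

x_2 = 1.900 − 0.282·(1.900 − 1.800) / (0.282 − (-2.002))
   = 1.900 − (0.02820)/(2.28400) = 1.88765

1.888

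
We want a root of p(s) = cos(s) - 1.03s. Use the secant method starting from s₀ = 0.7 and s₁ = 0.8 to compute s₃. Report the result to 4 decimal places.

p(0.7) = 0.043842, p(0.8) = -0.127293
s₂ = 0.800000 − (-0.127293)·(0.800000 − 0.700000) / (-0.127293 − 0.043842) = 0.800000 − (-0.012729)/(-0.171135) = 0.725618
p(0.725618) = 0.000702
s₃ = 0.725618 − 0.000702·(0.725618 − 0.800000) / (0.000702 − (-0.127293)) = 0.725618 − (-0.000052)/(0.127996) = 0.726026

0.7260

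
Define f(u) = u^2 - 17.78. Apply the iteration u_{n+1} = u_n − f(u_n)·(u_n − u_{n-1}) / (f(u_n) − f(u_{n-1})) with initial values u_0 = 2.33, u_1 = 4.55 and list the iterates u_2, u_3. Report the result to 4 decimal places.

f(2.33) = -12.351100, f(4.55) = 2.922500
u_2 = 4.550000 − 2.922500·(4.550000 − 2.330000) / (2.922500 − (-12.351100)) = 4.550000 − (6.487950)/(15.273600) = 4.125218
f(4.125218) = -0.762576
u_3 = 4.125218 − (-0.762576)·(4.125218 − 4.550000) / (-0.762576 − 2.922500) = 4.125218 − (0.323929)/(-3.685076) = 4.213121

4.1252, 4.2131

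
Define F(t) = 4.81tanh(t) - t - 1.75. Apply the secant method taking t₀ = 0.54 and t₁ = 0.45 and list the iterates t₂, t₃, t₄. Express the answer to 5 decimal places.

0.51097, 0.50988, 0.50984

F(0.54) = 0.0812721, F(0.45) = -0.1706658
t₂ = 0.4500000 − (-0.1706658)·(0.4500000 − 0.5400000) / (-0.1706658 − 0.0812721) = 0.4500000 − (0.0153599)/(-0.2519379) = 0.5109671
F(0.5109671) = 0.0030920
t₃ = 0.5109671 − 0.0030920·(0.5109671 − 0.4500000) / (0.0030920 − (-0.1706658)) = 0.5109671 − (0.0001885)/(0.1737578) = 0.5098822
F(0.5098822) = 0.0001126
t₄ = 0.5098822 − 0.0001126·(0.5098822 − 0.5109671) / (0.0001126 − 0.0030920) = 0.5098822 − (-0.0000001)/(-0.0029794) = 0.5098412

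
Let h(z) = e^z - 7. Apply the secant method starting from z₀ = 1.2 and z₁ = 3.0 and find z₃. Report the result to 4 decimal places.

h(1.2) = -3.679883, h(3.0) = 13.085537
z₂ = 3.000000 − 13.085537·(3.000000 − 1.200000) / (13.085537 − (-3.679883)) = 3.000000 − (23.553966)/(16.765420) = 1.595086
h(1.595086) = -2.071245
z₃ = 1.595086 − (-2.071245)·(1.595086 − 3.000000) / (-2.071245 − 13.085537) = 1.595086 − (2.909920)/(-15.156782) = 1.787074

1.7871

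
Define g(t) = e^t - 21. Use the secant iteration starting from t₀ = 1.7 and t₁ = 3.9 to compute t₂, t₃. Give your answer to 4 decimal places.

g(1.7) = -15.526053, g(3.9) = 28.402449
t₂ = 3.900000 − 28.402449·(3.900000 − 1.700000) / (28.402449 − (-15.526053)) = 3.900000 − (62.485388)/(43.928502) = 2.477566
g(2.477566) = -9.087764
t₃ = 2.477566 − (-9.087764)·(2.477566 − 3.900000) / (-9.087764 − 28.402449) = 2.477566 − (12.926743)/(-37.490213) = 2.822369

2.4776, 2.8224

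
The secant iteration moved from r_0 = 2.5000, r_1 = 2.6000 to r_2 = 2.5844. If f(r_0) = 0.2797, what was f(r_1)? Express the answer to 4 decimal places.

The secant line through (2.5000, 0.2797) and (2.6000, f(r_1)) crosses zero at r_2 = 2.5844.
So (2.5000, 0.2797), (2.6000, f(r_1)), (2.5844, 0) are collinear:
f(r_1) = 0.2797 · (2.6000 − 2.5844) / (2.5000 − 2.5844) = 0.2797 · (0.015600)/(-0.084400) = -0.051698

-0.0517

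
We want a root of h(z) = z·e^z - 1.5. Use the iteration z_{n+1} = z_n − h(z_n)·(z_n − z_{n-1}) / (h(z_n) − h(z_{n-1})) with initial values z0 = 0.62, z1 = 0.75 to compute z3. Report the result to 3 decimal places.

0.726

h(0.62) = -0.34746, h(0.75) = 0.08775
z2 = 0.75000 − 0.08775·(0.75000 − 0.62000) / (0.08775 − (-0.34746)) = 0.75000 − (0.01141)/(0.43521) = 0.72379
h(0.72379) = -0.00738
z3 = 0.72379 − (-0.00738)·(0.72379 − 0.75000) / (-0.00738 − 0.08775) = 0.72379 − (0.00019)/(-0.09513) = 0.72582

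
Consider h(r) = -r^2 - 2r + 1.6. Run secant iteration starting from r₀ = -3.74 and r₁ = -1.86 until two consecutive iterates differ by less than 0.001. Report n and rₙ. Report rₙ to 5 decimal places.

n = 6, rₙ = -2.61245

h(-3.74) = -4.9076000, h(-1.86) = 1.8604000
r₂ = -1.8600000 − 1.8604000·(1.8800000)/(6.7680000) = -2.3767778;  |Δ| = 0.5167778
h(-2.3767778) = 0.7044830
r₃ = -2.3767778 − 0.7044830·(-0.5167778)/(-1.1559170) = -2.6917322;  |Δ| = 0.3149544
h(-2.6917322) = -0.2619577
r₄ = -2.6917322 − (-0.2619577)·(-0.3149544)/(-0.9664406) = -2.6063625;  |Δ| = 0.0853697
h(-2.6063625) = 0.0195996
r₅ = -2.6063625 − 0.0195996·(0.0853697)/(0.2815573) = -2.6123052;  |Δ| = 0.0059427
h(-2.6123052) = 0.0004720
r₆ = -2.6123052 − 0.0004720·(-0.0059427)/(-0.0191276) = -2.6124518;  |Δ| = 0.0001466
|r₆ − r₅| = 0.0001466 < 0.001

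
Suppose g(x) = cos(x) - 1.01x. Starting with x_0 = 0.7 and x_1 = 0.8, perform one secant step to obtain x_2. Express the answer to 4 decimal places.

0.7342

g(0.7) = 0.057842, g(0.8) = -0.111293
x_2 = 0.800000 − (-0.111293)·(0.800000 − 0.700000) / (-0.111293 − 0.057842) = 0.800000 − (-0.011129)/(-0.169135) = 0.734199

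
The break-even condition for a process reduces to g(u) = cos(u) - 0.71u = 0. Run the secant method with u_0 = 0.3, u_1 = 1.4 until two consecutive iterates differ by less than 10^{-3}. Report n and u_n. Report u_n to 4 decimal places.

g(0.3) = 0.742336, g(1.4) = -0.824033
u_2 = 1.400000 − (-0.824033)·(1.100000)/(-1.566369) = 0.821314;  |Δ| = 0.578686
g(0.821314) = 0.098127
u_3 = 0.821314 − 0.098127·(-0.578686)/(0.922160) = 0.882892;  |Δ| = 0.061578
g(0.882892) = 0.008066
u_4 = 0.882892 − 0.008066·(0.061578)/(-0.090061) = 0.888407;  |Δ| = 0.005515
g(0.888407) = -0.000120
u_5 = 0.888407 − (-0.000120)·(0.005515)/(-0.008186) = 0.888326;  |Δ| = 0.000081
|u_5 − u_4| = 0.000081 < 10^{-3}

n = 5, u_n = 0.8883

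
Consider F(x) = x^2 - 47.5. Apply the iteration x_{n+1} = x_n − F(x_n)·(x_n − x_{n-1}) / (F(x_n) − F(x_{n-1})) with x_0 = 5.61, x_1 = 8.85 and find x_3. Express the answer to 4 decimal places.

F(5.61) = -16.027900, F(8.85) = 30.822500
x_2 = 8.850000 − 30.822500·(8.850000 − 5.610000) / (30.822500 − (-16.027900)) = 8.850000 − (99.864900)/(46.850400) = 6.718430
F(6.718430) = -2.362696
x_3 = 6.718430 − (-2.362696)·(6.718430 − 8.850000) / (-2.362696 − 30.822500) = 6.718430 − (5.036252)/(-33.185196) = 6.870192

6.8702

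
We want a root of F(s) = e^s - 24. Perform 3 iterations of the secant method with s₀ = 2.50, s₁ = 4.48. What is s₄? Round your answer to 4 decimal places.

3.2182

F(2.50) = -11.817506, F(4.48) = 64.234673
s₂ = 4.480000 − 64.234673·(4.480000 − 2.500000) / (64.234673 − (-11.817506)) = 4.480000 − (127.184652)/(76.052179) = 2.807666
F(2.807666) = -7.428806
s₃ = 2.807666 − (-7.428806)·(2.807666 − 4.480000) / (-7.428806 − 64.234673) = 2.807666 − (12.423445)/(-71.663478) = 2.981024
F(2.981024) = -4.292013
s₄ = 2.981024 − (-4.292013)·(2.981024 − 2.807666) / (-4.292013 − (-7.428806)) = 2.981024 − (-0.744055)/(3.136793) = 3.218227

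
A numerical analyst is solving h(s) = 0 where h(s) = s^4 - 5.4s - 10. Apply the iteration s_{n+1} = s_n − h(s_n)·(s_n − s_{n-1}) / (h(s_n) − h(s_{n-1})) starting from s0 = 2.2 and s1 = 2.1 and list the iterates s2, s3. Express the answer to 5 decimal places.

h(2.2) = 1.5456000, h(2.1) = -1.8919000
s2 = 2.1000000 − (-1.8919000)·(2.1000000 − 2.2000000) / (-1.8919000 − 1.5456000) = 2.1000000 − (0.1891900)/(-3.4375000) = 2.1550371
h(2.1550371) = -0.0687472
s3 = 2.1550371 − (-0.0687472)·(2.1550371 − 2.1000000) / (-0.0687472 − (-1.8919000)) = 2.1550371 − (-0.0037836)/(1.8231528) = 2.1571124

2.15504, 2.15711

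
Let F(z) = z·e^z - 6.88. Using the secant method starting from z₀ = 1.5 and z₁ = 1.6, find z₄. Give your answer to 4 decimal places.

F(1.5) = -0.157466, F(1.6) = 1.044852
z₂ = 1.600000 − 1.044852·(1.600000 − 1.500000) / (1.044852 − (-0.157466)) = 1.600000 − (0.104485)/(1.202318) = 1.513097
F(1.513097) = -0.009373
z₃ = 1.513097 − (-0.009373)·(1.513097 − 1.600000) / (-0.009373 − 1.044852) = 1.513097 − (0.000815)/(-1.054225) = 1.513870
F(1.513870) = -0.000551
z₄ = 1.513870 − (-0.000551)·(1.513870 − 1.513097) / (-0.000551 − (-0.009373)) = 1.513870 − (0.000000)/(0.008822) = 1.513918

1.5139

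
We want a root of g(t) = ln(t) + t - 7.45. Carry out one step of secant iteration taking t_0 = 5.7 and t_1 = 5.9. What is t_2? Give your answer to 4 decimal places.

g(5.7) = -0.009534, g(5.9) = 0.224952
t_2 = 5.900000 − 0.224952·(5.900000 − 5.700000) / (0.224952 − (-0.009534)) = 5.900000 − (0.044990)/(0.234486) = 5.708132

5.7081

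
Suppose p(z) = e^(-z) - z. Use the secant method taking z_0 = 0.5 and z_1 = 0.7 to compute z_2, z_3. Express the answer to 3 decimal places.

p(0.5) = 0.10653, p(0.7) = -0.20341
z_2 = 0.70000 − (-0.20341)·(0.70000 − 0.50000) / (-0.20341 − 0.10653) = 0.70000 − (-0.04068)/(-0.30995) = 0.56874
p(0.56874) = -0.00250
z_3 = 0.56874 − (-0.00250)·(0.56874 − 0.70000) / (-0.00250 − (-0.20341)) = 0.56874 − (0.00033)/(0.20091) = 0.56711

0.569, 0.567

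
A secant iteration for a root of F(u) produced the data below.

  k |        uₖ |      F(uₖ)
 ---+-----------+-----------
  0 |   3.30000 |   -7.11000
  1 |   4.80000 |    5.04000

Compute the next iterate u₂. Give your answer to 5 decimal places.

4.17778

u₂ = 4.80000 − 5.04000·(4.80000 − 3.30000) / (5.04000 − (-7.11000))
   = 4.80000 − (7.5600000)/(12.1500000) = 4.1777778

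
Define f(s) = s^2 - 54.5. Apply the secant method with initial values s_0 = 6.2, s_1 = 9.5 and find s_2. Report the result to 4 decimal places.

7.2229

f(6.2) = -16.060000, f(9.5) = 35.750000
s_2 = 9.500000 − 35.750000·(9.500000 − 6.200000) / (35.750000 − (-16.060000)) = 9.500000 − (117.975000)/(51.810000) = 7.222930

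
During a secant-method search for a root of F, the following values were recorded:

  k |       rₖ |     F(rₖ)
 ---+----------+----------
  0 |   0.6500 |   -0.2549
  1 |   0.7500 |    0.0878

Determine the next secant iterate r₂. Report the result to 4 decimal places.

r₂ = 0.7500 − 0.0878·(0.7500 − 0.6500) / (0.0878 − (-0.2549))
   = 0.7500 − (0.008780)/(0.342700) = 0.724380

0.7244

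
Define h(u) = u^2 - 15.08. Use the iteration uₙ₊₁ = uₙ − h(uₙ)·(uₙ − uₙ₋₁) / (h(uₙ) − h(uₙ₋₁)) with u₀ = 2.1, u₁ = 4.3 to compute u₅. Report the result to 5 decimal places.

3.88330

h(2.1) = -10.6700000, h(4.3) = 3.4100000
u₂ = 4.3000000 − 3.4100000·(4.3000000 − 2.1000000) / (3.4100000 − (-10.6700000)) = 4.3000000 − (7.5020000)/(14.0800000) = 3.7671875
h(3.7671875) = -0.8882983
u₃ = 3.7671875 − (-0.8882983)·(3.7671875 − 4.3000000) / (-0.8882983 − 3.4100000) = 3.7671875 − (0.4732965)/(-4.2982983) = 3.8773000
h(3.8773000) = -0.0465446
u₄ = 3.8773000 − (-0.0465446)·(3.8773000 − 3.7671875) / (-0.0465446 − (-0.8882983)) = 3.8773000 − (-0.0051251)/(0.8417538) = 3.8833887
h(3.8833887) = 0.0007075
u₅ = 3.8833887 − 0.0007075·(3.8833887 − 3.8773000) / (0.0007075 − (-0.0465446)) = 3.8833887 − (0.0000043)/(0.0472521) = 3.8832975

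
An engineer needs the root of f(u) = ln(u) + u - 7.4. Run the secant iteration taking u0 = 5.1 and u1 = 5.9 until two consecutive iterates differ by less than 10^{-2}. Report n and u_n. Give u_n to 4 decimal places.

f(5.1) = -0.670759, f(5.9) = 0.274952
u2 = 5.900000 − 0.274952·(0.800000)/(0.945712) = 5.667411;  |Δ| = 0.232589
f(5.667411) = 0.002144
u3 = 5.667411 − 0.002144·(-0.232589)/(-0.272809) = 5.665584;  |Δ| = 0.001828
|u3 − u2| = 0.001828 < 10^{-2}

n = 3, u_n = 5.6656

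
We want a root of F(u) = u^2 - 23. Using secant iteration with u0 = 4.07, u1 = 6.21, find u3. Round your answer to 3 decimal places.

F(4.07) = -6.43510, F(6.21) = 15.56410
u2 = 6.21000 − 15.56410·(6.21000 − 4.07000) / (15.56410 − (-6.43510)) = 6.21000 − (33.30717)/(21.99920) = 4.69598
F(4.69598) = -0.94775
u3 = 4.69598 − (-0.94775)·(4.69598 − 6.21000) / (-0.94775 − 15.56410) = 4.69598 − (1.43491)/(-16.51185) = 4.78288

4.783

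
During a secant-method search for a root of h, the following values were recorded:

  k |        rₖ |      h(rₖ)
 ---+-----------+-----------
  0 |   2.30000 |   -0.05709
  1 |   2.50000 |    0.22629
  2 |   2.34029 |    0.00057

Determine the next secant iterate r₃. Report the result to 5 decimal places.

2.33989

r₃ = 2.34029 − 0.00057·(2.34029 − 2.50000) / (0.00057 − 0.22629)
   = 2.34029 − (-0.0000910)/(-0.2257200) = 2.3398867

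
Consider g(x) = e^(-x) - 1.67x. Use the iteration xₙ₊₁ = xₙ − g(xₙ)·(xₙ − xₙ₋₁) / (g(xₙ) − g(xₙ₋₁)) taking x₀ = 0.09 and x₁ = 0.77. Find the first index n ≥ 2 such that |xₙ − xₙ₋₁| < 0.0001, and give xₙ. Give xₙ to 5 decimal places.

n = 5, xₙ = 0.40099

g(0.09) = 0.7636312, g(0.77) = -0.8228869
x₂ = 0.7700000 − (-0.8228869)·(0.6800000)/(-1.5865181) = 0.4173012;  |Δ| = 0.3526988
g(0.4173012) = -0.0380704
x₃ = 0.4173012 − (-0.0380704)·(-0.3526988)/(0.7848165) = 0.4001922;  |Δ| = 0.0171090
g(0.4001922) = 0.0018703
x₄ = 0.4001922 − 0.0018703·(-0.0171090)/(0.0399407) = 0.4009933;  |Δ| = 0.0008012
g(0.4009933) = -0.0000044
x₅ = 0.4009933 − (-0.0000044)·(0.0008012)/(-0.0018746) = 0.4009915;  |Δ| = 0.0000019
|x₅ − x₄| = 0.0000019 < 0.0001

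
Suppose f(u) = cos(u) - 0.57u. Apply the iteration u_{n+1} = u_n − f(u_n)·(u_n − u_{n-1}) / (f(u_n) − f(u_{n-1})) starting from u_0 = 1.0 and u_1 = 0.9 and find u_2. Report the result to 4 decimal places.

0.9785

f(1.0) = -0.029698, f(0.9) = 0.108610
u_2 = 0.900000 − 0.108610·(0.900000 − 1.000000) / (0.108610 − (-0.029698)) = 0.900000 − (-0.010861)/(0.138308) = 0.978528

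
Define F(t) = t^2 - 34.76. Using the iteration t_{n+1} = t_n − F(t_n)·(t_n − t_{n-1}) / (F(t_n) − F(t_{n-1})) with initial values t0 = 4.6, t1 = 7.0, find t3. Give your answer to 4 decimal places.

5.8851

F(4.6) = -13.600000, F(7.0) = 14.240000
t2 = 7.000000 − 14.240000·(7.000000 − 4.600000) / (14.240000 − (-13.600000)) = 7.000000 − (34.176000)/(27.840000) = 5.772414
F(5.772414) = -1.439239
t3 = 5.772414 − (-1.439239)·(5.772414 − 7.000000) / (-1.439239 − 14.240000) = 5.772414 − (1.766790)/(-15.679239) = 5.885097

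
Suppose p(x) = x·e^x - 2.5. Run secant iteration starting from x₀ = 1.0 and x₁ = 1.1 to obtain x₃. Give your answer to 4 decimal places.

0.9590

p(1.0) = 0.218282, p(1.1) = 0.804583
x₂ = 1.100000 − 0.804583·(1.100000 − 1.000000) / (0.804583 − 0.218282) = 1.100000 − (0.080458)/(0.586301) = 0.962770
p(0.962770) = 0.021436
x₃ = 0.962770 − 0.021436·(0.962770 − 1.100000) / (0.021436 − 0.804583) = 0.962770 − (-0.002942)/(-0.783147) = 0.959013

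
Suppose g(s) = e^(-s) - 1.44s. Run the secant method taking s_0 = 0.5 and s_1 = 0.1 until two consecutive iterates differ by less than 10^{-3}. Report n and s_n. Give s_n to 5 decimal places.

g(0.5) = -0.1134693, g(0.1) = 0.7608374
s_2 = 0.1000000 − 0.7608374·(-0.4000000)/(0.8743068) = 0.4480872;  |Δ| = 0.3480872
g(0.4480872) = -0.0063965
s_3 = 0.4480872 − (-0.0063965)·(0.3480872)/(-0.7672340) = 0.4451851;  |Δ| = 0.0029021
g(0.4451851) = -0.0003609
s_4 = 0.4451851 − (-0.0003609)·(-0.0029021)/(0.0060356) = 0.4450116;  |Δ| = 0.0001735
|s_4 − s_3| = 0.0001735 < 10^{-3}

n = 4, s_n = 0.44501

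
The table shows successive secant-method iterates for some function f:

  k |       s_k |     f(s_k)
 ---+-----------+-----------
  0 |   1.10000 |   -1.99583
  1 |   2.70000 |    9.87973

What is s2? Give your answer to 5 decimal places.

s2 = 2.70000 − 9.87973·(2.70000 − 1.10000) / (9.87973 − (-1.99583))
   = 2.70000 − (15.8075680)/(11.8755600) = 1.3688992

1.36890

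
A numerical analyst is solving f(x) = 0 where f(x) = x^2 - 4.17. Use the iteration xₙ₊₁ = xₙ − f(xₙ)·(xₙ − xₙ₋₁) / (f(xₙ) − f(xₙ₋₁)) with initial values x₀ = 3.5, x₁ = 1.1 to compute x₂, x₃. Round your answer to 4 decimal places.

f(3.5) = 8.080000, f(1.1) = -2.960000
x₂ = 1.100000 − (-2.960000)·(1.100000 − 3.500000) / (-2.960000 − 8.080000) = 1.100000 − (7.104000)/(-11.040000) = 1.743478
f(1.743478) = -1.130284
x₃ = 1.743478 − (-1.130284)·(1.743478 − 1.100000) / (-1.130284 − (-2.960000)) = 1.743478 − (-0.727313)/(1.829716) = 2.140979

1.7435, 2.1410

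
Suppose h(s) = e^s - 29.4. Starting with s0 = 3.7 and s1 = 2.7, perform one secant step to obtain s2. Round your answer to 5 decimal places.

h(3.7) = 11.0473044, h(2.7) = -14.5202683
s2 = 2.7000000 − (-14.5202683)·(2.7000000 − 3.7000000) / (-14.5202683 − 11.0473044) = 2.7000000 − (14.5202683)/(-25.5675726) = 3.2679174

3.26792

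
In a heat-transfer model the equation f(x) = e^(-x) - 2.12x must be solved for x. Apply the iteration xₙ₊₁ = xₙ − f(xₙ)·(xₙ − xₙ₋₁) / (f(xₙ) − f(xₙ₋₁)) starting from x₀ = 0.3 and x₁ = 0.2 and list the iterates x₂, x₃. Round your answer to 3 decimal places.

f(0.3) = 0.10482, f(0.2) = 0.39473
x₂ = 0.20000 − 0.39473·(0.20000 − 0.30000) / (0.39473 − 0.10482) = 0.20000 − (-0.03947)/(0.28991) = 0.33616
f(0.33616) = 0.00186
x₃ = 0.33616 − 0.00186·(0.33616 − 0.20000) / (0.00186 − 0.39473) = 0.33616 − (0.00025)/(-0.39287) = 0.33680

0.336, 0.337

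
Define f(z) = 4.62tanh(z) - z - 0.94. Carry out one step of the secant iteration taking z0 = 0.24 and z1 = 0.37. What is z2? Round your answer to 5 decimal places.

0.26865

f(0.24) = -0.0920096, f(0.37) = 0.3254417
z2 = 0.3700000 − 0.3254417·(0.3700000 − 0.2400000) / (0.3254417 − (-0.0920096)) = 0.3700000 − (0.0423074)/(0.4174513) = 0.2686530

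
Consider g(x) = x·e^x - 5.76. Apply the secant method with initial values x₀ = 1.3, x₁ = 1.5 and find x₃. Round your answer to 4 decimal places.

g(1.3) = -0.989914, g(1.5) = 0.962534
x₂ = 1.500000 − 0.962534·(1.500000 − 1.300000) / (0.962534 − (-0.989914)) = 1.500000 − (0.192507)/(1.952448) = 1.401402
g(1.401402) = -0.069058
x₃ = 1.401402 − (-0.069058)·(1.401402 − 1.500000) / (-0.069058 − 0.962534) = 1.401402 − (0.006809)/(-1.031591) = 1.408003

1.4080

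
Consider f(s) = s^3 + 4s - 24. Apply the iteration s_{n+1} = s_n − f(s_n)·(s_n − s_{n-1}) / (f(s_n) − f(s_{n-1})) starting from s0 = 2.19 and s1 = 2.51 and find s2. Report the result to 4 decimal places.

f(2.19) = -4.736541, f(2.51) = 1.853251
s2 = 2.510000 − 1.853251·(2.510000 − 2.190000) / (1.853251 − (-4.736541)) = 2.510000 − (0.593040)/(6.589792) = 2.420006

2.4200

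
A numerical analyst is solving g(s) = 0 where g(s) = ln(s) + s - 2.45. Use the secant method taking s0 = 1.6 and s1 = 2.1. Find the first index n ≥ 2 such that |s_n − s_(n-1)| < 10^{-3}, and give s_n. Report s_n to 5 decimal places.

n = 4, s_n = 1.84015

g(1.6) = -0.3799964, g(2.1) = 0.3919373
s2 = 2.1000000 − 0.3919373·(0.5000000)/(0.7719337) = 1.8461328;  |Δ| = 0.2538672
g(1.8461328) = 0.0092258
s3 = 1.8461328 − 0.0092258·(-0.2538672)/(-0.3827115) = 1.8400129;  |Δ| = 0.0061198
g(1.8400129) = -0.0002145
s4 = 1.8400129 − (-0.0002145)·(-0.0061198)/(-0.0094403) = 1.8401520;  |Δ| = 0.0001390
|s4 − s3| = 0.0001390 < 10^{-3}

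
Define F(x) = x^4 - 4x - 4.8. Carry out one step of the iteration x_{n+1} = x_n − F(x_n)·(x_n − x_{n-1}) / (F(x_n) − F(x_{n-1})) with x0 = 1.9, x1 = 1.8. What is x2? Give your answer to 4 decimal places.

1.8704

F(1.9) = 0.632100, F(1.8) = -1.502400
x2 = 1.800000 − (-1.502400)·(1.800000 − 1.900000) / (-1.502400 − 0.632100) = 1.800000 − (0.150240)/(-2.134500) = 1.870387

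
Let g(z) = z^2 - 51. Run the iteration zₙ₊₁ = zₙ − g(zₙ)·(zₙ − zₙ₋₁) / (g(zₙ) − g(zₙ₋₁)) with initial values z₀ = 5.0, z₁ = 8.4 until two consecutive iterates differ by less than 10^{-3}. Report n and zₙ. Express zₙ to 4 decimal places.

n = 5, zₙ = 7.1414

g(5.0) = -26.000000, g(8.4) = 19.560000
z₂ = 8.400000 − 19.560000·(3.400000)/(45.560000) = 6.940299;  |Δ| = 1.459701
g(6.940299) = -2.832257
z₃ = 6.940299 − (-2.832257)·(-1.459701)/(-22.392257) = 7.124927;  |Δ| = 0.184629
g(7.124927) = -0.235415
z₄ = 7.124927 − (-0.235415)·(0.184629)/(2.596842) = 7.141664;  |Δ| = 0.016737
g(7.141664) = 0.003370
z₅ = 7.141664 − 0.003370·(0.016737)/(0.238785) = 7.141428;  |Δ| = 0.000236
|z₅ − z₄| = 0.000236 < 10^{-3}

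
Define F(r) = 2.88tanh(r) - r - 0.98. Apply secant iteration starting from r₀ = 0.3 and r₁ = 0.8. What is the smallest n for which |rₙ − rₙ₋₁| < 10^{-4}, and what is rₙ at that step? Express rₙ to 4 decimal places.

F(0.3) = -0.441020, F(0.8) = 0.132426
r₂ = 0.800000 − 0.132426·(0.500000)/(0.573446) = 0.684535;  |Δ| = 0.115465
F(0.684535) = 0.047509
r₃ = 0.684535 − 0.047509·(-0.115465)/(-0.084917) = 0.619935;  |Δ| = 0.064600
F(0.619935) = -0.012816
r₄ = 0.619935 − (-0.012816)·(-0.064600)/(-0.060325) = 0.633660;  |Δ| = 0.013725
F(0.633660) = 0.000773
r₅ = 0.633660 − 0.000773·(0.013725)/(0.013590) = 0.632879;  |Δ| = 0.000781
F(0.632879) = 0.000011
r₆ = 0.632879 − 0.000011·(-0.000781)/(-0.000762) = 0.632867;  |Δ| = 0.000011
|r₆ − r₅| = 0.000011 < 10^{-4}

n = 6, rₙ = 0.6329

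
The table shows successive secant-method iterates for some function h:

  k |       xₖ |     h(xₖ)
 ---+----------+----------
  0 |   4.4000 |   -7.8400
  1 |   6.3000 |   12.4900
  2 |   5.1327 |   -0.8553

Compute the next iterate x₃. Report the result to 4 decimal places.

5.2075

x₃ = 5.1327 − (-0.8553)·(5.1327 − 6.3000) / (-0.8553 − 12.4900)
   = 5.1327 − (0.998392)/(-13.345300) = 5.207512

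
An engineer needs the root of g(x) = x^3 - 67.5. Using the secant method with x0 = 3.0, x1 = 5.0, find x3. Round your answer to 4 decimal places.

4.0217

g(3.0) = -40.500000, g(5.0) = 57.500000
x2 = 5.000000 − 57.500000·(5.000000 − 3.000000) / (57.500000 − (-40.500000)) = 5.000000 − (115.000000)/(98.000000) = 3.826531
g(3.826531) = -11.470651
x3 = 3.826531 − (-11.470651)·(3.826531 − 5.000000) / (-11.470651 − 57.500000) = 3.826531 − (13.460458)/(-68.970651) = 4.021693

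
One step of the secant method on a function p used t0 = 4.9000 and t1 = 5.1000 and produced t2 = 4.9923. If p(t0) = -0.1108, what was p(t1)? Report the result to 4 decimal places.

0.1293

The secant line through (4.9000, -0.1108) and (5.1000, p(t1)) crosses zero at t2 = 4.9923.
So (4.9000, -0.1108), (5.1000, p(t1)), (4.9923, 0) are collinear:
p(t1) = -0.1108 · (5.1000 − 4.9923) / (4.9000 − 4.9923) = -0.1108 · (0.107700)/(-0.092300) = 0.129287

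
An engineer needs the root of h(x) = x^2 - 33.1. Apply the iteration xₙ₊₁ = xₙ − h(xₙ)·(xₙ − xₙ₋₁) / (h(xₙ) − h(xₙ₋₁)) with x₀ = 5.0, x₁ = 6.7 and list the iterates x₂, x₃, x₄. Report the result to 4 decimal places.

5.6923, 5.7486, 5.7533

h(5.0) = -8.100000, h(6.7) = 11.790000
x₂ = 6.700000 − 11.790000·(6.700000 − 5.000000) / (11.790000 − (-8.100000)) = 6.700000 − (20.043000)/(19.890000) = 5.692308
h(5.692308) = -0.697633
x₃ = 5.692308 − (-0.697633)·(5.692308 − 6.700000) / (-0.697633 − 11.790000) = 5.692308 − (0.703000)/(-12.487633) = 5.748603
h(5.748603) = -0.053560
x₄ = 5.748603 − (-0.053560)·(5.748603 − 5.692308) / (-0.053560 − (-0.697633)) = 5.748603 − (-0.003015)/(0.644074) = 5.753285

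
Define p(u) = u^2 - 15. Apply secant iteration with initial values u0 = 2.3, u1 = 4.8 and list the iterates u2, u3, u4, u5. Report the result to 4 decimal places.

p(2.3) = -9.710000, p(4.8) = 8.040000
u2 = 4.800000 − 8.040000·(4.800000 − 2.300000) / (8.040000 − (-9.710000)) = 4.800000 − (20.100000)/(17.750000) = 3.667606
p(3.667606) = -1.548669
u3 = 3.667606 − (-1.548669)·(3.667606 − 4.800000) / (-1.548669 − 8.040000) = 3.667606 − (1.753704)/(-9.588669) = 3.850499
p(3.850499) = -0.173657
u4 = 3.850499 − (-0.173657)·(3.850499 − 3.667606) / (-0.173657 − (-1.548669)) = 3.850499 − (-0.031761)/(1.375011) = 3.873598
p(3.873598) = 0.004758
u5 = 3.873598 − 0.004758·(3.873598 − 3.850499) / (0.004758 − (-0.173657)) = 3.873598 − (0.000110)/(0.178416) = 3.872982

3.6676, 3.8505, 3.8736, 3.8730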